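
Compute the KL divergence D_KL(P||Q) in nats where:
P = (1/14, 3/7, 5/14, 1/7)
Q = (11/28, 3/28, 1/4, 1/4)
0.5198 nats

KL divergence: D_KL(P||Q) = Σ p(x) log(p(x)/q(x))

Computing term by term:
  x=0: 1/14 × log_e[(1/14)/(11/28)] = 1/14 × -1.7047 = -0.1218
  x=1: 3/7 × log_e[(3/7)/(3/28)] = 3/7 × 1.3863 = 0.5941
  x=2: 5/14 × log_e[(5/14)/(1/4)] = 5/14 × 0.3567 = 0.1274
  x=3: 1/7 × log_e[(1/7)/(1/4)] = 1/7 × -0.5596 = -0.0799

D_KL(P||Q) = 0.5198 nats

Note: KL divergence is always non-negative and equals 0 iff P = Q.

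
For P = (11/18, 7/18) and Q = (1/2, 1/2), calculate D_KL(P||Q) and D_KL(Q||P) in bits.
D_KL(P||Q) = 0.0359, D_KL(Q||P) = 0.0365

KL divergence is not symmetric: D_KL(P||Q) ≠ D_KL(Q||P) in general.

D_KL(P||Q) = 0.0359 bits
D_KL(Q||P) = 0.0365 bits

No, they are not equal!

This asymmetry is why KL divergence is not a true distance metric.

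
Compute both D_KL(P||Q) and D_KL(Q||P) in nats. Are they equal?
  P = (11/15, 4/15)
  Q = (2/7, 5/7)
D_KL(P||Q) = 0.4285, D_KL(Q||P) = 0.4345

KL divergence is not symmetric: D_KL(P||Q) ≠ D_KL(Q||P) in general.

D_KL(P||Q) = 0.4285 nats
D_KL(Q||P) = 0.4345 nats

No, they are not equal!

This asymmetry is why KL divergence is not a true distance metric.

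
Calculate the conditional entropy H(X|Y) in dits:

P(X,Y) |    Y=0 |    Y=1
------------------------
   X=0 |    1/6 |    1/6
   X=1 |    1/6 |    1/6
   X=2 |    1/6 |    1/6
0.4771 dits

Using the chain rule: H(X|Y) = H(X,Y) - H(Y)

First, compute H(X,Y) = 0.7782 dits

Marginal P(Y) = (1/2, 1/2)
H(Y) = 0.3010 dits

H(X|Y) = H(X,Y) - H(Y) = 0.7782 - 0.3010 = 0.4771 dits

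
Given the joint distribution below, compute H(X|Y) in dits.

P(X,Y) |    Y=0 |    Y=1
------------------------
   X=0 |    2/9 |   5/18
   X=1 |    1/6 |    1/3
0.2982 dits

Using the chain rule: H(X|Y) = H(X,Y) - H(Y)

First, compute H(X,Y) = 0.5884 dits

Marginal P(Y) = (7/18, 11/18)
H(Y) = 0.2902 dits

H(X|Y) = H(X,Y) - H(Y) = 0.5884 - 0.2902 = 0.2982 dits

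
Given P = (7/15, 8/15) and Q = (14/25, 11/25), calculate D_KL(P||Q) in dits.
0.0076 dits

KL divergence: D_KL(P||Q) = Σ p(x) log(p(x)/q(x))

Computing term by term:
  x=0: 7/15 × log_10[(7/15)/(14/25)] = 7/15 × -0.0792 = -0.0370
  x=1: 8/15 × log_10[(8/15)/(11/25)] = 8/15 × 0.0835 = 0.0446

D_KL(P||Q) = 0.0076 dits

Note: KL divergence is always non-negative and equals 0 iff P = Q.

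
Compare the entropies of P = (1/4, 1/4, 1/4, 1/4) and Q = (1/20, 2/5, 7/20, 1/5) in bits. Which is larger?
P

Computing entropies in bits:
H(P) = 2.0000
H(Q) = 1.7394

Distribution P has higher entropy.

Intuition: The distribution closer to uniform (more spread out) has higher entropy.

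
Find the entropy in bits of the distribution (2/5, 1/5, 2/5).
1.5219 bits

Shannon entropy is H(X) = -Σ p(x) log p(x).

For P = (2/5, 1/5, 2/5):
H = -2/5 × log_2(2/5) -1/5 × log_2(1/5) -2/5 × log_2(2/5)
H = 1.5219 bits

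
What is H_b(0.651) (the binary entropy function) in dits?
0.2809 dits

The binary entropy function is:
H(p) = -p log(p) - (1-p) log(1-p)

H(0.651) = -0.651 × log_10(0.651) - 0.349 × log_10(0.349)
H(0.651) = 0.2809 dits

Note: Binary entropy is maximized at p=0.5 (H=1 bit) and minimized at p=0 or p=1 (H=0).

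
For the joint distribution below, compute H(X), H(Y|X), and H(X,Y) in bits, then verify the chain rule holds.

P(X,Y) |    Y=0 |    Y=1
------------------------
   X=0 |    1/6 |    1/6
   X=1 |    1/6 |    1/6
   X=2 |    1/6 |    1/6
H(X,Y) = 2.5850, H(X) = 1.5850, H(Y|X) = 1.0000 (all in bits)

Chain rule: H(X,Y) = H(X) + H(Y|X)

Left side — joint entropy directly:
H(X,Y) = -Σ p(x,y) log p(x,y) = 2.5850 bits

Right side — compute H(Y|X) from the conditional distributions:
P(X) = (1/3, 1/3, 1/3), so H(X) = 1.5850 bits
H(Y|X) = Σ_x P(X=x) · H(Y|X=x):
  P(Y|X=0) = (1/2, 1/2), H(Y|X=0) = 1.0000, weight P(X=0) = 1/3
  P(Y|X=1) = (1/2, 1/2), H(Y|X=1) = 1.0000, weight P(X=1) = 1/3
  P(Y|X=2) = (1/2, 1/2), H(Y|X=2) = 1.0000, weight P(X=2) = 1/3
H(Y|X) = 1.0000 bits

H(X) + H(Y|X) = 1.5850 + 1.0000 = 2.5850 bits

Both sides equal 2.5850 bits. ✓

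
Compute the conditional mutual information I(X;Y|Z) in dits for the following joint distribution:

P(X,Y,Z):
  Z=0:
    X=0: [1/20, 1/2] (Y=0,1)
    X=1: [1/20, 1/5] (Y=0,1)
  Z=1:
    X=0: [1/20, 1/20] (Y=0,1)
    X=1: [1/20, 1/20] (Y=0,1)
0.0038 dits

Conditional mutual information: I(X;Y|Z) = H(X|Z) + H(Y|Z) - H(X,Y|Z)

H(Z) = 0.2173
H(X,Z) = 0.4933 → H(X|Z) = 0.2760
H(Y,Z) = 0.4084 → H(Y|Z) = 0.1911
H(X,Y,Z) = 0.6806 → H(X,Y|Z) = 0.4633

I(X;Y|Z) = 0.2760 + 0.1911 - 0.4633 = 0.0038 dits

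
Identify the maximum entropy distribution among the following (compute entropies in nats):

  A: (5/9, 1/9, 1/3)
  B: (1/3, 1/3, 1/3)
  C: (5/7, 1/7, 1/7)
B

For a discrete distribution over n outcomes, entropy is maximized by the uniform distribution.

Computing entropies:
H(A) = 0.9369 nats
H(B) = 1.0986 nats
H(C) = 0.7963 nats

The uniform distribution (where all probabilities equal 1/3) achieves the maximum entropy of log_e(3) = 1.0986 nats.

Distribution B has the highest entropy.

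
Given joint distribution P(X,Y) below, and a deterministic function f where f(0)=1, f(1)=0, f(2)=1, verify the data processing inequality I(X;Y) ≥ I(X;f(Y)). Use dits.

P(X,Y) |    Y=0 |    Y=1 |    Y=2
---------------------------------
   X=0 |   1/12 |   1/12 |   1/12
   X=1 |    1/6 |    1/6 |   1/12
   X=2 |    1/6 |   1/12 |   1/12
I(X;Y) = 0.0073, I(X;f(Y)) = 0.0041, inequality holds: 0.0073 ≥ 0.0041

Data Processing Inequality: For any Markov chain X → Y → Z, we have I(X;Y) ≥ I(X;Z).

Here Z = f(Y) is a deterministic function of Y, forming X → Y → Z.

Original I(X;Y) = 0.0073 dits

After applying f:
P(X,Z) where Z=f(Y):
- P(X,Z=0) = P(X,Y=1)
- P(X,Z=1) = P(X,Y=0) + P(X,Y=2)

I(X;Z) = I(X;f(Y)) = 0.0041 dits

Verification: 0.0073 ≥ 0.0041 ✓

Information cannot be created by processing; the function f can only lose information about X.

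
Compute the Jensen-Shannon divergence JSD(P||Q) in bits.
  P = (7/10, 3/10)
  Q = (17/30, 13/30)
0.0139 bits

Jensen-Shannon divergence is:
JSD(P||Q) = 0.5 × D_KL(P||M) + 0.5 × D_KL(Q||M)
where M = 0.5 × (P + Q) is the mixture distribution.

M = 0.5 × (7/10, 3/10) + 0.5 × (17/30, 13/30) = (19/30, 11/30)

D_KL(P||M) = 0.0142 bits
D_KL(Q||M) = 0.0135 bits

JSD(P||Q) = 0.5 × 0.0142 + 0.5 × 0.0135 = 0.0139 bits

Unlike KL divergence, JSD is symmetric and bounded: 0 ≤ JSD ≤ log(2).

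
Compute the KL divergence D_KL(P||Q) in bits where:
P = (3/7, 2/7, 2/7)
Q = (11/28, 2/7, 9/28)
0.0052 bits

KL divergence: D_KL(P||Q) = Σ p(x) log(p(x)/q(x))

Computing term by term:
  x=0: 3/7 × log_2[(3/7)/(11/28)] = 3/7 × 0.1255 = 0.0538
  x=1: 2/7 × log_2[(2/7)/(2/7)] = 2/7 × 0.0000 = 0.0000
  x=2: 2/7 × log_2[(2/7)/(9/28)] = 2/7 × -0.1699 = -0.0486

D_KL(P||Q) = 0.0052 bits

Note: KL divergence is always non-negative and equals 0 iff P = Q.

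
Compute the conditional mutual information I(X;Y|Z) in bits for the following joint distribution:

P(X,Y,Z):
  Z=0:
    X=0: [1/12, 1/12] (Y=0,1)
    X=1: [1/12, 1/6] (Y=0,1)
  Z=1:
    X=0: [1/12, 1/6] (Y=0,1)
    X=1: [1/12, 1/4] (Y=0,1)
0.0118 bits

Conditional mutual information: I(X;Y|Z) = H(X|Z) + H(Y|Z) - H(X,Y|Z)

H(Z) = 0.9799
H(X,Z) = 1.9591 → H(X|Z) = 0.9793
H(Y,Z) = 1.8879 → H(Y|Z) = 0.9080
H(X,Y,Z) = 2.8554 → H(X,Y|Z) = 1.8755

I(X;Y|Z) = 0.9793 + 0.9080 - 1.8755 = 0.0118 bits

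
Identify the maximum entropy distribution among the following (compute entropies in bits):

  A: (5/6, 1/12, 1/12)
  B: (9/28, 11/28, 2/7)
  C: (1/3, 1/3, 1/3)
C

For a discrete distribution over n outcomes, entropy is maximized by the uniform distribution.

Computing entropies:
H(A) = 0.8167 bits
H(B) = 1.5722 bits
H(C) = 1.5850 bits

The uniform distribution (where all probabilities equal 1/3) achieves the maximum entropy of log_2(3) = 1.5850 bits.

Distribution C has the highest entropy.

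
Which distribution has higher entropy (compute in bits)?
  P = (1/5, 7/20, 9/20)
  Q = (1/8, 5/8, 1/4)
P

Computing entropies in bits:
H(P) = 1.5129
H(Q) = 1.2988

Distribution P has higher entropy.

Intuition: The distribution closer to uniform (more spread out) has higher entropy.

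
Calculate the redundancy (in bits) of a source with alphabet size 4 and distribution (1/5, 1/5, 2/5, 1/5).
0.0781 bits

Redundancy measures how far a source is from maximum entropy:
R = H_max - H(X)

Maximum entropy for 4 symbols: H_max = log_2(4) = 2.0000 bits
Actual entropy: H(X) = 1.9219 bits
Redundancy: R = 2.0000 - 1.9219 = 0.0781 bits

This redundancy represents potential for compression: the source could be compressed by 0.0781 bits per symbol.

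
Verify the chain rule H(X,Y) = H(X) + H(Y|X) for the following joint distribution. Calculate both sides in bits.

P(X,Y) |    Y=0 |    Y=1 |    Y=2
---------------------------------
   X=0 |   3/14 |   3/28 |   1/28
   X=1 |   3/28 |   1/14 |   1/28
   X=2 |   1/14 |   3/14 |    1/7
H(X,Y) = 2.9313, H(X) = 1.5306, H(Y|X) = 1.4007 (all in bits)

Chain rule: H(X,Y) = H(X) + H(Y|X)

Left side — joint entropy directly:
H(X,Y) = -Σ p(x,y) log p(x,y) = 2.9313 bits

Right side — compute H(Y|X) from the conditional distributions:
P(X) = (5/14, 3/14, 3/7), so H(X) = 1.5306 bits
H(Y|X) = Σ_x P(X=x) · H(Y|X=x):
  P(Y|X=0) = (3/5, 3/10, 1/10), H(Y|X=0) = 1.2955, weight P(X=0) = 5/14
  P(Y|X=1) = (1/2, 1/3, 1/6), H(Y|X=1) = 1.4591, weight P(X=1) = 3/14
  P(Y|X=2) = (1/6, 1/2, 1/3), H(Y|X=2) = 1.4591, weight P(X=2) = 3/7
H(Y|X) = 1.4007 bits

H(X) + H(Y|X) = 1.5306 + 1.4007 = 2.9313 bits

Both sides equal 2.9313 bits. ✓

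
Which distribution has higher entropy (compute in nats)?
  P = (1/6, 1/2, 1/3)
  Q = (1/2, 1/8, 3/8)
P

Computing entropies in nats:
H(P) = 1.0114
H(Q) = 0.9743

Distribution P has higher entropy.

Intuition: The distribution closer to uniform (more spread out) has higher entropy.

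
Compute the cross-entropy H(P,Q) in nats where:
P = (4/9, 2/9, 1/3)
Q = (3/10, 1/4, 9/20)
1.1093 nats

Cross-entropy: H(P,Q) = -Σ p(x) log q(x)

Alternatively: H(P,Q) = H(P) + D_KL(P||Q)
H(P) = 1.0609 nats
D_KL(P||Q) = 0.0485 nats

H(P,Q) = 1.0609 + 0.0485 = 1.1093 nats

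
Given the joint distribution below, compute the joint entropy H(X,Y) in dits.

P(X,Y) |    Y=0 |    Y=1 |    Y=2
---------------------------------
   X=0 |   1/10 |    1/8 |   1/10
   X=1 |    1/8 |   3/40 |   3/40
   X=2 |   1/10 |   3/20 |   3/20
0.9417 dits

Joint entropy is H(X,Y) = -Σ_{x,y} p(x,y) log p(x,y).

Summing over all non-zero entries:
H(X,Y) = -[1/10·log_10(1/10) + 1/8·log_10(1/8) + 1/10·log_10(1/10) + 1/8·log_10(1/8) + 3/40·log_10(3/40) + 3/40·log_10(3/40) + 1/10·log_10(1/10) + 3/20·log_10(3/20) + 3/20·log_10(3/20)]
H(X,Y) = 0.9417 dits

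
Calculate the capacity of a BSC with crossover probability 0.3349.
0.0801 bits

For a binary symmetric channel (BSC) with error probability p:
Capacity C = 1 - H(p) bits per symbol

where H(p) = -p log₂(p) - (1-p) log₂(1-p) is the binary entropy function.

H(0.3349) = 0.9199 bits
C = 1 - 0.9199 = 0.0801 bits per symbol

This means we can reliably transmit up to 0.0801 bits of information per channel use.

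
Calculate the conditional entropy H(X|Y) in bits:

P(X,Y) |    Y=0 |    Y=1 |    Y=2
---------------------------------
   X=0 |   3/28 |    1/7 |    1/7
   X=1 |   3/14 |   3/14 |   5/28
0.9605 bits

Using the chain rule: H(X|Y) = H(X,Y) - H(Y)

First, compute H(X,Y) = 2.5436 bits

Marginal P(Y) = (9/28, 5/14, 9/28)
H(Y) = 1.5831 bits

H(X|Y) = H(X,Y) - H(Y) = 2.5436 - 1.5831 = 0.9605 bits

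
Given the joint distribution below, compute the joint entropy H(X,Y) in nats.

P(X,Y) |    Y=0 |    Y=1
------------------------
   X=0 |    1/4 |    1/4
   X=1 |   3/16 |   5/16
1.3705 nats

Joint entropy is H(X,Y) = -Σ_{x,y} p(x,y) log p(x,y).

Summing over all non-zero entries:
H(X,Y) = -[1/4·log_e(1/4) + 1/4·log_e(1/4) + 3/16·log_e(3/16) + 5/16·log_e(5/16)]
H(X,Y) = 1.3705 nats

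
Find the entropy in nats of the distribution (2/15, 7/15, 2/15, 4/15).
1.2454 nats

Shannon entropy is H(X) = -Σ p(x) log p(x).

For P = (2/15, 7/15, 2/15, 4/15):
H = -2/15 × log_e(2/15) -7/15 × log_e(7/15) -2/15 × log_e(2/15) -4/15 × log_e(4/15)
H = 1.2454 nats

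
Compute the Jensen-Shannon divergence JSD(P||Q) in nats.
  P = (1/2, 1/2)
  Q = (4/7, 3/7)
0.0026 nats

Jensen-Shannon divergence is:
JSD(P||Q) = 0.5 × D_KL(P||M) + 0.5 × D_KL(Q||M)
where M = 0.5 × (P + Q) is the mixture distribution.

M = 0.5 × (1/2, 1/2) + 0.5 × (4/7, 3/7) = (15/28, 13/28)

D_KL(P||M) = 0.0026 nats
D_KL(Q||M) = 0.0026 nats

JSD(P||Q) = 0.5 × 0.0026 + 0.5 × 0.0026 = 0.0026 nats

Unlike KL divergence, JSD is symmetric and bounded: 0 ≤ JSD ≤ log(2).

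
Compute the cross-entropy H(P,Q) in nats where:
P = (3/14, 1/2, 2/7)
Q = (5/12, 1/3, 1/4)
1.1330 nats

Cross-entropy: H(P,Q) = -Σ p(x) log q(x)

Alternatively: H(P,Q) = H(P) + D_KL(P||Q)
H(P) = 1.0346 nats
D_KL(P||Q) = 0.0984 nats

H(P,Q) = 1.0346 + 0.0984 = 1.1330 nats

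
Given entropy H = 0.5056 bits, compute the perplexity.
1.4197

Perplexity is 2^H (or exp(H) for natural log).

H = 0.5056 bits
Perplexity = 2^0.5056 = 1.4197

Interpretation: The model's uncertainty is equivalent to choosing uniformly among 1.4 options.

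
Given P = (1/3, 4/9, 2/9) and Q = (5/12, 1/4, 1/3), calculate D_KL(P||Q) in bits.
0.1316 bits

KL divergence: D_KL(P||Q) = Σ p(x) log(p(x)/q(x))

Computing term by term:
  x=0: 1/3 × log_2[(1/3)/(5/12)] = 1/3 × -0.3219 = -0.1073
  x=1: 4/9 × log_2[(4/9)/(1/4)] = 4/9 × 0.8301 = 0.3689
  x=2: 2/9 × log_2[(2/9)/(1/3)] = 2/9 × -0.5850 = -0.1300

D_KL(P||Q) = 0.1316 bits

Note: KL divergence is always non-negative and equals 0 iff P = Q.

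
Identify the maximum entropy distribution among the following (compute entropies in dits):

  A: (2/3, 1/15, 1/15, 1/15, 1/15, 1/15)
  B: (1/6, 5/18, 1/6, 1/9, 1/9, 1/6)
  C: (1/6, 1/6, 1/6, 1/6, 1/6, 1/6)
C

For a discrete distribution over n outcomes, entropy is maximized by the uniform distribution.

Computing entropies:
H(A) = 0.5094 dits
H(B) = 0.7557 dits
H(C) = 0.7782 dits

The uniform distribution (where all probabilities equal 1/6) achieves the maximum entropy of log_10(6) = 0.7782 dits.

Distribution C has the highest entropy.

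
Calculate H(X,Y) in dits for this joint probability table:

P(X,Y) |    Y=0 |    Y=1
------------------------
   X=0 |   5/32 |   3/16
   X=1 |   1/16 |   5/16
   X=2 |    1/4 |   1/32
0.6929 dits

Joint entropy is H(X,Y) = -Σ_{x,y} p(x,y) log p(x,y).

Summing over all non-zero entries:
H(X,Y) = -[5/32·log_10(5/32) + 3/16·log_10(3/16) + 1/16·log_10(1/16) + 5/16·log_10(5/16) + 1/4·log_10(1/4) + 1/32·log_10(1/32)]
H(X,Y) = 0.6929 dits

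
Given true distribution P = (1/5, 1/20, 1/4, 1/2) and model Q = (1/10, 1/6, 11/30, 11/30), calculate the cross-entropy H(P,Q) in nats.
1.3026 nats

Cross-entropy: H(P,Q) = -Σ p(x) log q(x)

Alternatively: H(P,Q) = H(P) + D_KL(P||Q)
H(P) = 1.1648 nats
D_KL(P||Q) = 0.1378 nats

H(P,Q) = 1.1648 + 0.1378 = 1.3026 nats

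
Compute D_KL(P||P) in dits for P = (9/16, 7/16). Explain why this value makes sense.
0.0000 dits

KL divergence satisfies the Gibbs inequality: D_KL(P||Q) ≥ 0 for all distributions P, Q.

D_KL(P||Q) = Σ p(x) log(p(x)/q(x))
Each term is p(x) × log_10(p(x)/p(x)) = p(x) × log_10(1) = 0, so the sum is 0.
D_KL(P||Q) = 0.0000 dits

When P = Q, the KL divergence is exactly 0, as there is no 'divergence' between identical distributions.

This non-negativity is a fundamental property: relative entropy cannot be negative because it measures how different Q is from P.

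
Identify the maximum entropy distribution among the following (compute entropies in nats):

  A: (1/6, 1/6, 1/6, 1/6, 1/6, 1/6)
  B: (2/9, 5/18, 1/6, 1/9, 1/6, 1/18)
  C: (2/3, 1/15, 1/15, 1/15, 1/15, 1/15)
A

For a discrete distribution over n outcomes, entropy is maximized by the uniform distribution.

Computing entropies:
H(A) = 1.7918 nats
H(B) = 1.6920 nats
H(C) = 1.1730 nats

The uniform distribution (where all probabilities equal 1/6) achieves the maximum entropy of log_e(6) = 1.7918 nats.

Distribution A has the highest entropy.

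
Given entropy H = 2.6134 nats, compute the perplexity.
13.6454

Perplexity is e^H (or exp(H) for natural log).

H = 2.6134 nats
Perplexity = e^2.6134 = 13.6454

Interpretation: The model's uncertainty is equivalent to choosing uniformly among 13.6 options.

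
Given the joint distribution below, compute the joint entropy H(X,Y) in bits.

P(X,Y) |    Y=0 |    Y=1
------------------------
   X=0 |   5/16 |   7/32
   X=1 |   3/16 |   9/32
1.9716 bits

Joint entropy is H(X,Y) = -Σ_{x,y} p(x,y) log p(x,y).

Summing over all non-zero entries:
H(X,Y) = -[5/16·log_2(5/16) + 7/32·log_2(7/32) + 3/16·log_2(3/16) + 9/32·log_2(9/32)]
H(X,Y) = 1.9716 bits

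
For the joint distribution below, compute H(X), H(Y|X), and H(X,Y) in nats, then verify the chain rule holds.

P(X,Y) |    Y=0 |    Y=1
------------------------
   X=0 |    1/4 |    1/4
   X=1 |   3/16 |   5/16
H(X,Y) = 1.3705, H(X) = 0.6931, H(Y|X) = 0.6774 (all in nats)

Chain rule: H(X,Y) = H(X) + H(Y|X)

Left side — joint entropy directly:
H(X,Y) = -Σ p(x,y) log p(x,y) = 1.3705 nats

Right side — compute H(Y|X) from the conditional distributions:
P(X) = (1/2, 1/2), so H(X) = 0.6931 nats
H(Y|X) = Σ_x P(X=x) · H(Y|X=x):
  P(Y|X=0) = (1/2, 1/2), H(Y|X=0) = 0.6931, weight P(X=0) = 1/2
  P(Y|X=1) = (3/8, 5/8), H(Y|X=1) = 0.6616, weight P(X=1) = 1/2
H(Y|X) = 0.6774 nats

H(X) + H(Y|X) = 0.6931 + 0.6774 = 1.3705 nats

Both sides equal 1.3705 nats. ✓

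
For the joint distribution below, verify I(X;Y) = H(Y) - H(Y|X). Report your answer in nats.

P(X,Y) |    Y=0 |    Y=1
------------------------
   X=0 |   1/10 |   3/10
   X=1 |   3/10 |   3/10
I(X;Y) = 0.0322 nats

Mutual information has multiple equivalent forms:
- I(X;Y) = H(X) - H(X|Y)
- I(X;Y) = H(Y) - H(Y|X)
- I(X;Y) = H(X) + H(Y) - H(X,Y)

Computing all quantities:
H(X) = 0.6730, H(Y) = 0.6730, H(X,Y) = 1.3138
H(X|Y) = 0.6408, H(Y|X) = 0.6408

Verification:
H(X) - H(X|Y) = 0.6730 - 0.6408 = 0.0322
H(Y) - H(Y|X) = 0.6730 - 0.6408 = 0.0322
H(X) + H(Y) - H(X,Y) = 0.6730 + 0.6730 - 1.3138 = 0.0322

All forms give I(X;Y) = 0.0322 nats. ✓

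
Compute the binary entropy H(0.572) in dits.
0.2965 dits

The binary entropy function is:
H(p) = -p log(p) - (1-p) log(1-p)

H(0.572) = -0.572 × log_10(0.572) - 0.428 × log_10(0.428)
H(0.572) = 0.2965 dits

Note: Binary entropy is maximized at p=0.5 (H=1 bit) and minimized at p=0 or p=1 (H=0).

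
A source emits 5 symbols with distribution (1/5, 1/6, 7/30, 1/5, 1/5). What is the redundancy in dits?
0.0024 dits

Redundancy measures how far a source is from maximum entropy:
R = H_max - H(X)

Maximum entropy for 5 symbols: H_max = log_10(5) = 0.6990 dits
Actual entropy: H(X) = 0.6965 dits
Redundancy: R = 0.6990 - 0.6965 = 0.0024 dits

This redundancy represents potential for compression: the source could be compressed by 0.0024 dits per symbol.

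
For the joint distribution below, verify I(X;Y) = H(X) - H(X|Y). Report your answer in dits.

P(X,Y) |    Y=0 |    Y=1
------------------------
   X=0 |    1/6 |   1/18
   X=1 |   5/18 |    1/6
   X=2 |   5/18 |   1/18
I(X;Y) = 0.0094 dits

Mutual information has multiple equivalent forms:
- I(X;Y) = H(X) - H(X|Y)
- I(X;Y) = H(Y) - H(Y|X)
- I(X;Y) = H(X) + H(Y) - H(X,Y)

Computing all quantities:
H(X) = 0.4607, H(Y) = 0.2566, H(X,Y) = 0.7079
H(X|Y) = 0.4513, H(Y|X) = 0.2472

Verification:
H(X) - H(X|Y) = 0.4607 - 0.4513 = 0.0094
H(Y) - H(Y|X) = 0.2566 - 0.2472 = 0.0094
H(X) + H(Y) - H(X,Y) = 0.4607 + 0.2566 - 0.7079 = 0.0094

All forms give I(X;Y) = 0.0094 dits. ✓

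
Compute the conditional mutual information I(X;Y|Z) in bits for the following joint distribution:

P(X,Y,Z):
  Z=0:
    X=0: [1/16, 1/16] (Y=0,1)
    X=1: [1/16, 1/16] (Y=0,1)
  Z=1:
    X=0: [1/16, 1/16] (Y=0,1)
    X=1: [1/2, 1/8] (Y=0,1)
0.0323 bits

Conditional mutual information: I(X;Y|Z) = H(X|Z) + H(Y|Z) - H(X,Y|Z)

H(Z) = 0.8113
H(X,Z) = 1.5488 → H(X|Z) = 0.7375
H(Y,Z) = 1.6697 → H(Y|Z) = 0.8585
H(X,Y,Z) = 2.3750 → H(X,Y|Z) = 1.5637

I(X;Y|Z) = 0.7375 + 0.8585 - 1.5637 = 0.0323 bits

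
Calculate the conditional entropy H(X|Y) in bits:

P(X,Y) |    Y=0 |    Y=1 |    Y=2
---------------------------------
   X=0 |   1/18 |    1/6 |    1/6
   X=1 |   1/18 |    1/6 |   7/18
0.9341 bits

Using the chain rule: H(X|Y) = H(X,Y) - H(Y)

First, compute H(X,Y) = 2.2857 bits

Marginal P(Y) = (1/9, 1/3, 5/9)
H(Y) = 1.3516 bits

H(X|Y) = H(X,Y) - H(Y) = 2.2857 - 1.3516 = 0.9341 bits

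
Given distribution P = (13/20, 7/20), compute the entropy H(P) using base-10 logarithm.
0.2812 dits

Shannon entropy is H(X) = -Σ p(x) log p(x).

For P = (13/20, 7/20):
H = -13/20 × log_10(13/20) -7/20 × log_10(7/20)
H = 0.2812 dits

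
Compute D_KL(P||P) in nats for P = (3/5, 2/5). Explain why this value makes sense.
0.0000 nats

KL divergence satisfies the Gibbs inequality: D_KL(P||Q) ≥ 0 for all distributions P, Q.

D_KL(P||Q) = Σ p(x) log(p(x)/q(x))
Each term is p(x) × log_e(p(x)/p(x)) = p(x) × log_e(1) = 0, so the sum is 0.
D_KL(P||Q) = 0.0000 nats

When P = Q, the KL divergence is exactly 0, as there is no 'divergence' between identical distributions.

This non-negativity is a fundamental property: relative entropy cannot be negative because it measures how different Q is from P.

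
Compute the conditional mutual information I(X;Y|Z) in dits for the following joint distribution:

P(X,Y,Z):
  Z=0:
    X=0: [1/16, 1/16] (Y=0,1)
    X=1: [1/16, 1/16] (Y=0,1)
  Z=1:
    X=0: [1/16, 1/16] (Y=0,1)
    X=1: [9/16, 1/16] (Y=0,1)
0.0209 dits

Conditional mutual information: I(X;Y|Z) = H(X|Z) + H(Y|Z) - H(X,Y|Z)

H(Z) = 0.2442
H(X,Z) = 0.4662 → H(X|Z) = 0.2220
H(Y,Z) = 0.4662 → H(Y|Z) = 0.2220
H(X,Y,Z) = 0.6674 → H(X,Y|Z) = 0.4231

I(X;Y|Z) = 0.2220 + 0.2220 - 0.4231 = 0.0209 dits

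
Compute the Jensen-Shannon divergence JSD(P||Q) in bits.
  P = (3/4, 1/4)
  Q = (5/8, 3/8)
0.0132 bits

Jensen-Shannon divergence is:
JSD(P||Q) = 0.5 × D_KL(P||M) + 0.5 × D_KL(Q||M)
where M = 0.5 × (P + Q) is the mixture distribution.

M = 0.5 × (3/4, 1/4) + 0.5 × (5/8, 3/8) = (11/16, 5/16)

D_KL(P||M) = 0.0137 bits
D_KL(Q||M) = 0.0127 bits

JSD(P||Q) = 0.5 × 0.0137 + 0.5 × 0.0127 = 0.0132 bits

Unlike KL divergence, JSD is symmetric and bounded: 0 ≤ JSD ≤ log(2).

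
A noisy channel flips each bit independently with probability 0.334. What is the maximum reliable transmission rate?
0.0810 bits

For a binary symmetric channel (BSC) with error probability p:
Capacity C = 1 - H(p) bits per symbol

where H(p) = -p log₂(p) - (1-p) log₂(1-p) is the binary entropy function.

H(0.334) = 0.9190 bits
C = 1 - 0.9190 = 0.0810 bits per symbol

This means we can reliably transmit up to 0.0810 bits of information per channel use.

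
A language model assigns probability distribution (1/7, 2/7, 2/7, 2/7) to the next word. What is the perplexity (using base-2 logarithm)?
3.8643

Perplexity is 2^H (or exp(H) for natural log).

First, H = -Σ p log p = 1.9502 bits
Perplexity = 2^1.9502 = 3.8643

Interpretation: The model's uncertainty is equivalent to choosing uniformly among 3.9 options.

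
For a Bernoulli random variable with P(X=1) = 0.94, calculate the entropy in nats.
0.2270 nats

The binary entropy function is:
H(p) = -p log(p) - (1-p) log(1-p)

H(0.94) = -0.94 × log_e(0.94) - 0.06 × log_e(0.06)
H(0.94) = 0.2270 nats

Note: Binary entropy is maximized at p=0.5 (H=1 bit) and minimized at p=0 or p=1 (H=0).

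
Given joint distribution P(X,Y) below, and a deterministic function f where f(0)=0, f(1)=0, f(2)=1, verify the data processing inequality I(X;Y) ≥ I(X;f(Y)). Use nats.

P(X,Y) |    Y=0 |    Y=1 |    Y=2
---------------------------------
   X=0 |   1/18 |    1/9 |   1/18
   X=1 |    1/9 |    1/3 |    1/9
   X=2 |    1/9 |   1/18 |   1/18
I(X;Y) = 0.0466, I(X;f(Y)) = 0.0018, inequality holds: 0.0466 ≥ 0.0018

Data Processing Inequality: For any Markov chain X → Y → Z, we have I(X;Y) ≥ I(X;Z).

Here Z = f(Y) is a deterministic function of Y, forming X → Y → Z.

Original I(X;Y) = 0.0466 nats

After applying f:
P(X,Z) where Z=f(Y):
- P(X,Z=0) = P(X,Y=0) + P(X,Y=1)
- P(X,Z=1) = P(X,Y=2)

I(X;Z) = I(X;f(Y)) = 0.0018 nats

Verification: 0.0466 ≥ 0.0018 ✓

Information cannot be created by processing; the function f can only lose information about X.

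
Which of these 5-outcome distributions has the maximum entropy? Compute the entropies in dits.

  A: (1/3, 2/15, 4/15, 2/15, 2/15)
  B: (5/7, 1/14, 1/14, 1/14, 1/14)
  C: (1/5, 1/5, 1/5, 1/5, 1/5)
C

For a discrete distribution over n outcomes, entropy is maximized by the uniform distribution.

Computing entropies:
H(A) = 0.6621 dits
H(B) = 0.4318 dits
H(C) = 0.6990 dits

The uniform distribution (where all probabilities equal 1/5) achieves the maximum entropy of log_10(5) = 0.6990 dits.

Distribution C has the highest entropy.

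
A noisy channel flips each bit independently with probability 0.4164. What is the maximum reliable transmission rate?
0.0203 bits

For a binary symmetric channel (BSC) with error probability p:
Capacity C = 1 - H(p) bits per symbol

where H(p) = -p log₂(p) - (1-p) log₂(1-p) is the binary entropy function.

H(0.4164) = 0.9797 bits
C = 1 - 0.9797 = 0.0203 bits per symbol

This means we can reliably transmit up to 0.0203 bits of information per channel use.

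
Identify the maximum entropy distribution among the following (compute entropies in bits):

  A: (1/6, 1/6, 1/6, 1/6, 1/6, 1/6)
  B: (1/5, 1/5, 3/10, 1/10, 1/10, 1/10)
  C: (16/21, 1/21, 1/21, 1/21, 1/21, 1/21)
A

For a discrete distribution over n outcomes, entropy is maximized by the uniform distribution.

Computing entropies:
H(A) = 2.5850 bits
H(B) = 2.4464 bits
H(C) = 1.3447 bits

The uniform distribution (where all probabilities equal 1/6) achieves the maximum entropy of log_2(6) = 2.5850 bits.

Distribution A has the highest entropy.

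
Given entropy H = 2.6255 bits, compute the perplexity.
6.1710

Perplexity is 2^H (or exp(H) for natural log).

H = 2.6255 bits
Perplexity = 2^2.6255 = 6.1710

Interpretation: The model's uncertainty is equivalent to choosing uniformly among 6.2 options.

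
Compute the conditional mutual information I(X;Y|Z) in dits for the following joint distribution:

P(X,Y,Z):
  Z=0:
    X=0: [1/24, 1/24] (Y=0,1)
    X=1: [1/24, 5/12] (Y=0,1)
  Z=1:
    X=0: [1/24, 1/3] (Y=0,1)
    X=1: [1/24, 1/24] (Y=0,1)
0.0278 dits

Conditional mutual information: I(X;Y|Z) = H(X|Z) + H(Y|Z) - H(X,Y|Z)

H(Z) = 0.2995
H(X,Z) = 0.4949 → H(X|Z) = 0.1954
H(Y,Z) = 0.4949 → H(Y|Z) = 0.1954
H(X,Y,Z) = 0.6625 → H(X,Y|Z) = 0.3630

I(X;Y|Z) = 0.1954 + 0.1954 - 0.3630 = 0.0278 dits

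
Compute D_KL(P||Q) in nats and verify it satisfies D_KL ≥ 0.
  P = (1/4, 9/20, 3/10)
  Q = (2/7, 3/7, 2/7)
0.0032 nats

KL divergence satisfies the Gibbs inequality: D_KL(P||Q) ≥ 0 for all distributions P, Q.

D_KL(P||Q) = Σ p(x) log(p(x)/q(x))
Term by term:
  x=0: 1/4 × log_e[(1/4)/(2/7)] = -0.0334
  x=1: 9/20 × log_e[(9/20)/(3/7)] = 0.0220
  x=2: 3/10 × log_e[(3/10)/(2/7)] = 0.0146
D_KL(P||Q) = 0.0032 nats

D_KL(P||Q) = 0.0032 ≥ 0 ✓

This non-negativity is a fundamental property: relative entropy cannot be negative because it measures how different Q is from P.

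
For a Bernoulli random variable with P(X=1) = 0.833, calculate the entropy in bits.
0.6508 bits

The binary entropy function is:
H(p) = -p log(p) - (1-p) log(1-p)

H(0.833) = -0.833 × log_2(0.833) - 0.167 × log_2(0.167)
H(0.833) = 0.6508 bits

Note: Binary entropy is maximized at p=0.5 (H=1 bit) and minimized at p=0 or p=1 (H=0).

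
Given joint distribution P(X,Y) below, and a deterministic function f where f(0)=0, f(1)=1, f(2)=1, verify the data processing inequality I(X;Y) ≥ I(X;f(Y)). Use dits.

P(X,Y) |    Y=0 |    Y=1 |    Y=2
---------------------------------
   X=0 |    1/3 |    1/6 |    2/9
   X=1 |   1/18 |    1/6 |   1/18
I(X;Y) = 0.0266, I(X;f(Y)) = 0.0134, inequality holds: 0.0266 ≥ 0.0134

Data Processing Inequality: For any Markov chain X → Y → Z, we have I(X;Y) ≥ I(X;Z).

Here Z = f(Y) is a deterministic function of Y, forming X → Y → Z.

Original I(X;Y) = 0.0266 dits

After applying f:
P(X,Z) where Z=f(Y):
- P(X,Z=0) = P(X,Y=0)
- P(X,Z=1) = P(X,Y=1) + P(X,Y=2)

I(X;Z) = I(X;f(Y)) = 0.0134 dits

Verification: 0.0266 ≥ 0.0134 ✓

Information cannot be created by processing; the function f can only lose information about X.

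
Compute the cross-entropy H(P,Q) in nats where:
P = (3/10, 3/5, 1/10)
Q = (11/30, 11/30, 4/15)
1.0351 nats

Cross-entropy: H(P,Q) = -Σ p(x) log q(x)

Alternatively: H(P,Q) = H(P) + D_KL(P||Q)
H(P) = 0.8979 nats
D_KL(P||Q) = 0.1372 nats

H(P,Q) = 0.8979 + 0.1372 = 1.0351 nats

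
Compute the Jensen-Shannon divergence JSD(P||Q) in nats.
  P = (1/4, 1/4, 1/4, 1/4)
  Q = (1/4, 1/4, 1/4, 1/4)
0.0000 nats

Jensen-Shannon divergence is:
JSD(P||Q) = 0.5 × D_KL(P||M) + 0.5 × D_KL(Q||M)
where M = 0.5 × (P + Q) is the mixture distribution.

M = 0.5 × (1/4, 1/4, 1/4, 1/4) + 0.5 × (1/4, 1/4, 1/4, 1/4) = (1/4, 1/4, 1/4, 1/4)

D_KL(P||M) = 0.0000 nats
D_KL(Q||M) = 0.0000 nats

JSD(P||Q) = 0.5 × 0.0000 + 0.5 × 0.0000 = 0.0000 nats

Unlike KL divergence, JSD is symmetric and bounded: 0 ≤ JSD ≤ log(2).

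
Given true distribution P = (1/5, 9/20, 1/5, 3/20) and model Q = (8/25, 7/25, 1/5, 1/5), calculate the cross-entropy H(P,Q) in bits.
1.9679 bits

Cross-entropy: H(P,Q) = -Σ p(x) log q(x)

Alternatively: H(P,Q) = H(P) + D_KL(P||Q)
H(P) = 1.8577 bits
D_KL(P||Q) = 0.1102 bits

H(P,Q) = 1.8577 + 0.1102 = 1.9679 bits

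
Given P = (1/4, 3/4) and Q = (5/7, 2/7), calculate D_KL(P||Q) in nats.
0.4614 nats

KL divergence: D_KL(P||Q) = Σ p(x) log(p(x)/q(x))

Computing term by term:
  x=0: 1/4 × log_e[(1/4)/(5/7)] = 1/4 × -1.0498 = -0.2625
  x=1: 3/4 × log_e[(3/4)/(2/7)] = 3/4 × 0.9651 = 0.7238

D_KL(P||Q) = 0.4614 nats

Note: KL divergence is always non-negative and equals 0 iff P = Q.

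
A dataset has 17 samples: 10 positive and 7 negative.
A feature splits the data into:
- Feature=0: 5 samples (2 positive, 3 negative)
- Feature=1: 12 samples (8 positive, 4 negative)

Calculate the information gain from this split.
0.0436 bits

Information Gain = H(Y) - H(Y|Feature)

Before split:
P(positive) = 10/17 = 0.5882
H(Y) = 0.9774 bits

After split:
Feature=0: H = 0.9710 bits (weight = 5/17)
Feature=1: H = 0.9183 bits (weight = 12/17)
H(Y|Feature) = (5/17)×0.9710 + (12/17)×0.9183 = 0.9338 bits

Information Gain = 0.9774 - 0.9338 = 0.0436 bits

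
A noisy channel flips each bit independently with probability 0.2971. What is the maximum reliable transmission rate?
0.1223 bits

For a binary symmetric channel (BSC) with error probability p:
Capacity C = 1 - H(p) bits per symbol

where H(p) = -p log₂(p) - (1-p) log₂(1-p) is the binary entropy function.

H(0.2971) = 0.8777 bits
C = 1 - 0.8777 = 0.1223 bits per symbol

This means we can reliably transmit up to 0.1223 bits of information per channel use.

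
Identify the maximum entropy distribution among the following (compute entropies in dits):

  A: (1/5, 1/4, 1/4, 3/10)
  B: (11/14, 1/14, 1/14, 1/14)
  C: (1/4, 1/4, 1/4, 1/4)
C

For a discrete distribution over n outcomes, entropy is maximized by the uniform distribution.

Computing entropies:
H(A) = 0.5977 dits
H(B) = 0.3279 dits
H(C) = 0.6021 dits

The uniform distribution (where all probabilities equal 1/4) achieves the maximum entropy of log_10(4) = 0.6021 dits.

Distribution C has the highest entropy.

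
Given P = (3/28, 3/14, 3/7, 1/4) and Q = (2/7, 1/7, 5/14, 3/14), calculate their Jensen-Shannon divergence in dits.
0.0117 dits

Jensen-Shannon divergence is:
JSD(P||Q) = 0.5 × D_KL(P||M) + 0.5 × D_KL(Q||M)
where M = 0.5 × (P + Q) is the mixture distribution.

M = 0.5 × (3/28, 3/14, 3/7, 1/4) + 0.5 × (2/7, 1/7, 5/14, 3/14) = (0.196429, 5/28, 11/28, 0.232143)

D_KL(P||M) = 0.0130 dits
D_KL(Q||M) = 0.0104 dits

JSD(P||Q) = 0.5 × 0.0130 + 0.5 × 0.0104 = 0.0117 dits

Unlike KL divergence, JSD is symmetric and bounded: 0 ≤ JSD ≤ log(2).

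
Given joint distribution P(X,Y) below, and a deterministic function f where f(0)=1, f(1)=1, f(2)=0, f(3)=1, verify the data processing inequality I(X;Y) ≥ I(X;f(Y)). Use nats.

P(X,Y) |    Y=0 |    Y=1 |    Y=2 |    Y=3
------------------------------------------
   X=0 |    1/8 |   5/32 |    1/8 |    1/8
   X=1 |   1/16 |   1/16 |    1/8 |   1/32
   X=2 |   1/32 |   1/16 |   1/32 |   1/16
I(X;Y) = 0.0373, I(X;f(Y)) = 0.0266, inequality holds: 0.0373 ≥ 0.0266

Data Processing Inequality: For any Markov chain X → Y → Z, we have I(X;Y) ≥ I(X;Z).

Here Z = f(Y) is a deterministic function of Y, forming X → Y → Z.

Original I(X;Y) = 0.0373 nats

After applying f:
P(X,Z) where Z=f(Y):
- P(X,Z=0) = P(X,Y=2)
- P(X,Z=1) = P(X,Y=0) + P(X,Y=1) + P(X,Y=3)

I(X;Z) = I(X;f(Y)) = 0.0266 nats

Verification: 0.0373 ≥ 0.0266 ✓

Information cannot be created by processing; the function f can only lose information about X.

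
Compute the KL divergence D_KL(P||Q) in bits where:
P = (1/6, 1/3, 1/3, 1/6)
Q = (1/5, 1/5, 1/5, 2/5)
0.2370 bits

KL divergence: D_KL(P||Q) = Σ p(x) log(p(x)/q(x))

Computing term by term:
  x=0: 1/6 × log_2[(1/6)/(1/5)] = 1/6 × -0.2630 = -0.0438
  x=1: 1/3 × log_2[(1/3)/(1/5)] = 1/3 × 0.7370 = 0.2457
  x=2: 1/3 × log_2[(1/3)/(1/5)] = 1/3 × 0.7370 = 0.2457
  x=3: 1/6 × log_2[(1/6)/(2/5)] = 1/6 × -1.2630 = -0.2105

D_KL(P||Q) = 0.2370 bits

Note: KL divergence is always non-negative and equals 0 iff P = Q.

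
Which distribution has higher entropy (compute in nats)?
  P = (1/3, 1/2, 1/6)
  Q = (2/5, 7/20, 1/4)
Q

Computing entropies in nats:
H(P) = 1.0114
H(Q) = 1.0805

Distribution Q has higher entropy.

Intuition: The distribution closer to uniform (more spread out) has higher entropy.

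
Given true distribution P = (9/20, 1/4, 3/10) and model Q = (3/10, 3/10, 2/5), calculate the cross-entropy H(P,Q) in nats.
1.1177 nats

Cross-entropy: H(P,Q) = -Σ p(x) log q(x)

Alternatively: H(P,Q) = H(P) + D_KL(P||Q)
H(P) = 1.0671 nats
D_KL(P||Q) = 0.0506 nats

H(P,Q) = 1.0671 + 0.0506 = 1.1177 nats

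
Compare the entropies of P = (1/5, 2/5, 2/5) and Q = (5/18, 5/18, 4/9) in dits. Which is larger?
Q

Computing entropies in dits:
H(P) = 0.4581
H(Q) = 0.4656

Distribution Q has higher entropy.

Intuition: The distribution closer to uniform (more spread out) has higher entropy.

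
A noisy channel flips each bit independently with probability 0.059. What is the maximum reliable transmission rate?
0.6765 bits

For a binary symmetric channel (BSC) with error probability p:
Capacity C = 1 - H(p) bits per symbol

where H(p) = -p log₂(p) - (1-p) log₂(1-p) is the binary entropy function.

H(0.059) = 0.3235 bits
C = 1 - 0.3235 = 0.6765 bits per symbol

This means we can reliably transmit up to 0.6765 bits of information per channel use.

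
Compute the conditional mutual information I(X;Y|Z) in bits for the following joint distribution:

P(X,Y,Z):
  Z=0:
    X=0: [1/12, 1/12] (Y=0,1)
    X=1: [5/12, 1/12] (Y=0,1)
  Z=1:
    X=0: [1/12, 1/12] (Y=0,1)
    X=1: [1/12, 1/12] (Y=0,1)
0.0492 bits

Conditional mutual information: I(X;Y|Z) = H(X|Z) + H(Y|Z) - H(X,Y|Z)

H(Z) = 0.9183
H(X,Z) = 1.7925 → H(X|Z) = 0.8742
H(Y,Z) = 1.7925 → H(Y|Z) = 0.8742
H(X,Y,Z) = 2.6175 → H(X,Y|Z) = 1.6992

I(X;Y|Z) = 0.8742 + 0.8742 - 1.6992 = 0.0492 bits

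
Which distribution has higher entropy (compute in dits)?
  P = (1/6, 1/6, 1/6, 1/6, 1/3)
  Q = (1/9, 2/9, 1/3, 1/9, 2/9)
P

Computing entropies in dits:
H(P) = 0.6778
H(Q) = 0.6614

Distribution P has higher entropy.

Intuition: The distribution closer to uniform (more spread out) has higher entropy.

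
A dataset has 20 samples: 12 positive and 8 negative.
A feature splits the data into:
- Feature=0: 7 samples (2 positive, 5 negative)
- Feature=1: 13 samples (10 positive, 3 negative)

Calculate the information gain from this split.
0.1623 bits

Information Gain = H(Y) - H(Y|Feature)

Before split:
P(positive) = 12/20 = 0.6000
H(Y) = 0.9710 bits

After split:
Feature=0: H = 0.8631 bits (weight = 7/20)
Feature=1: H = 0.7793 bits (weight = 13/20)
H(Y|Feature) = (7/20)×0.8631 + (13/20)×0.7793 = 0.8087 bits

Information Gain = 0.9710 - 0.8087 = 0.1623 bits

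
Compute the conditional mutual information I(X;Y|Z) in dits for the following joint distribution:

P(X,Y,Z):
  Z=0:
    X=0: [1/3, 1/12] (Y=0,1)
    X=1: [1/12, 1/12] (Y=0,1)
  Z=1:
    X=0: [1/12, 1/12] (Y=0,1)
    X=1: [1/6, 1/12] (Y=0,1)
0.0133 dits

Conditional mutual information: I(X;Y|Z) = H(X|Z) + H(Y|Z) - H(X,Y|Z)

H(Z) = 0.2950
H(X,Z) = 0.5683 → H(X|Z) = 0.2734
H(Y,Z) = 0.5683 → H(Y|Z) = 0.2734
H(X,Y,Z) = 0.8283 → H(X,Y|Z) = 0.5334

I(X;Y|Z) = 0.2734 + 0.2734 - 0.5334 = 0.0133 dits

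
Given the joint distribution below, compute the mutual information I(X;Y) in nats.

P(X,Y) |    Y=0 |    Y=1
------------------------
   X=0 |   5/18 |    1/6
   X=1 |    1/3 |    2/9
0.0003 nats

Mutual information: I(X;Y) = H(X) + H(Y) - H(X,Y)

Marginals:
P(X) = (4/9, 5/9), H(X) = 0.6870 nats
P(Y) = (11/18, 7/18), H(Y) = 0.6682 nats

Joint entropy: H(X,Y) = 1.3549 nats

I(X;Y) = 0.6870 + 0.6682 - 1.3549 = 0.0003 nats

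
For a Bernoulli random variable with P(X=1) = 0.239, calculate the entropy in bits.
0.7934 bits

The binary entropy function is:
H(p) = -p log(p) - (1-p) log(1-p)

H(0.239) = -0.239 × log_2(0.239) - 0.761 × log_2(0.761)
H(0.239) = 0.7934 bits

Note: Binary entropy is maximized at p=0.5 (H=1 bit) and minimized at p=0 or p=1 (H=0).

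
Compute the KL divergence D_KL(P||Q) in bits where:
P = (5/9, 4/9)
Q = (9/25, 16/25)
0.1139 bits

KL divergence: D_KL(P||Q) = Σ p(x) log(p(x)/q(x))

Computing term by term:
  x=0: 5/9 × log_2[(5/9)/(9/25)] = 5/9 × 0.6259 = 0.3477
  x=1: 4/9 × log_2[(4/9)/(16/25)] = 4/9 × -0.5261 = -0.2338

D_KL(P||Q) = 0.1139 bits

Note: KL divergence is always non-negative and equals 0 iff P = Q.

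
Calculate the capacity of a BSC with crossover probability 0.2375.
0.2091 bits

For a binary symmetric channel (BSC) with error probability p:
Capacity C = 1 - H(p) bits per symbol

where H(p) = -p log₂(p) - (1-p) log₂(1-p) is the binary entropy function.

H(0.2375) = 0.7909 bits
C = 1 - 0.7909 = 0.2091 bits per symbol

This means we can reliably transmit up to 0.2091 bits of information per channel use.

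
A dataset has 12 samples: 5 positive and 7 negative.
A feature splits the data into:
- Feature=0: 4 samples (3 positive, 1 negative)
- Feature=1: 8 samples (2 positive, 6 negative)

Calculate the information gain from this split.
0.1686 bits

Information Gain = H(Y) - H(Y|Feature)

Before split:
P(positive) = 5/12 = 0.4167
H(Y) = 0.9799 bits

After split:
Feature=0: H = 0.8113 bits (weight = 4/12)
Feature=1: H = 0.8113 bits (weight = 8/12)
H(Y|Feature) = (4/12)×0.8113 + (8/12)×0.8113 = 0.8113 bits

Information Gain = 0.9799 - 0.8113 = 0.1686 bits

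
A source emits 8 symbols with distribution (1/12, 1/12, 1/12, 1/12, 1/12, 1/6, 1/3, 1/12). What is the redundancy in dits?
0.0748 dits

Redundancy measures how far a source is from maximum entropy:
R = H_max - H(X)

Maximum entropy for 8 symbols: H_max = log_10(8) = 0.9031 dits
Actual entropy: H(X) = 0.8283 dits
Redundancy: R = 0.9031 - 0.8283 = 0.0748 dits

This redundancy represents potential for compression: the source could be compressed by 0.0748 dits per symbol.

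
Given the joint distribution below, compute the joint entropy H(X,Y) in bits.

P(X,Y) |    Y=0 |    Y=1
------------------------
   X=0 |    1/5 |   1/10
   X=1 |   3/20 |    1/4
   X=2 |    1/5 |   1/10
2.5037 bits

Joint entropy is H(X,Y) = -Σ_{x,y} p(x,y) log p(x,y).

Summing over all non-zero entries:
H(X,Y) = -[1/5·log_2(1/5) + 1/10·log_2(1/10) + 3/20·log_2(3/20) + 1/4·log_2(1/4) + 1/5·log_2(1/5) + 1/10·log_2(1/10)]
H(X,Y) = 2.5037 bits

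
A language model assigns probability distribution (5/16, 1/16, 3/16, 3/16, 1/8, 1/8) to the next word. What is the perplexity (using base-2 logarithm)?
5.3891

Perplexity is 2^H (or exp(H) for natural log).

First, H = -Σ p log p = 2.4300 bits
Perplexity = 2^2.4300 = 5.3891

Interpretation: The model's uncertainty is equivalent to choosing uniformly among 5.4 options.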